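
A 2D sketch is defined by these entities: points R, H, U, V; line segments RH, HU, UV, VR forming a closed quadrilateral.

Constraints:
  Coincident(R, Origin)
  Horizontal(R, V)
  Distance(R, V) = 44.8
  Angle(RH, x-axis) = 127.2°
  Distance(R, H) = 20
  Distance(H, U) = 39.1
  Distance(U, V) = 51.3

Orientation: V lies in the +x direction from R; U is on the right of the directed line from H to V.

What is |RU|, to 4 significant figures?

21.82

R is at the origin; R and V share the same y with |RV| = 44.8 and V in +x, so V = (44.8, 0). RH runs at 127.2° with |RH| = 20.0, so H = (-12.09, 15.93). U is determined by |HU| = 39.1 and |UV| = 51.3 together: it lies at the intersection of circle(H, 39.1) and circle(V, 51.3). With |HV| = 59.08, the foot of the radical line on HV is 20.21 from H and the perpendicular offset is √(39.1² − 20.21²) = 33.47. Taking the right-of-HV solution: U = (-1.660, -21.75).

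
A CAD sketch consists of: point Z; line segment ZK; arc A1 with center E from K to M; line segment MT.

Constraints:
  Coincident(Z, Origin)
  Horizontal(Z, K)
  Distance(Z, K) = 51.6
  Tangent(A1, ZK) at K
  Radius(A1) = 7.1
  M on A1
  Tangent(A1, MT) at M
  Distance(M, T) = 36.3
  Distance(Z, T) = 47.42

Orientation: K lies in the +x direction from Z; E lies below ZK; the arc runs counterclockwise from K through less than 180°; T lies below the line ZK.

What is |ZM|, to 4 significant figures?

45.36

Checks: ∠(EK, KZ) = 90.00° ✓; |EM| = 7.100 ✓; ∠(EM, MT) = 90.00° ✓; |MT| = 36.30 ✓; |ZT| = 47.42 ✓.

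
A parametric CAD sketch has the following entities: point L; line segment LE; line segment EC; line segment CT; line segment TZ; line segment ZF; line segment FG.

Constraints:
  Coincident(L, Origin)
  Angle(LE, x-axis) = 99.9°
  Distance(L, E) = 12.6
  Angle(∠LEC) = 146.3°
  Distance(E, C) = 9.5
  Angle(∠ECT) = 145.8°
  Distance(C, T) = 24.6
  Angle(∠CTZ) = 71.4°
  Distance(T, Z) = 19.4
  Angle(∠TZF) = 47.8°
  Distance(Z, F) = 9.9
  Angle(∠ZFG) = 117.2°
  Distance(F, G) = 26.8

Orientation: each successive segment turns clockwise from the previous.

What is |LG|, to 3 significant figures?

50.6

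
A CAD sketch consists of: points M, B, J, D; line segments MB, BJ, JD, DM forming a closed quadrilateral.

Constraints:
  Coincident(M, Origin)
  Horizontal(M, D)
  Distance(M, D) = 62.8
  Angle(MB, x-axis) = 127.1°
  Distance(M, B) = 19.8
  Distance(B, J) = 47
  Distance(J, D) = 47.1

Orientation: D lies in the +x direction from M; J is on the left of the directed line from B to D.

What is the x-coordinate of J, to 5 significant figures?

31.047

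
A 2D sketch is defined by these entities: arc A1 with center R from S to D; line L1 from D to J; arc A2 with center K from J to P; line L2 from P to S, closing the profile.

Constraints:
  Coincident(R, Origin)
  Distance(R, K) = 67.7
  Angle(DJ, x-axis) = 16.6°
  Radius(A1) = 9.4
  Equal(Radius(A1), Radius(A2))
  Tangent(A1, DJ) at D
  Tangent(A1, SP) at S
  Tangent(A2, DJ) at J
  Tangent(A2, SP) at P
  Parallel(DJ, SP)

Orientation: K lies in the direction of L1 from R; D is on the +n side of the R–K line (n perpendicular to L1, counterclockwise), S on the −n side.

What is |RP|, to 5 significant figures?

68.349

The slot axis is L1's direction at 16.6°, so u = (cos 16.6°, sin 16.6°) = (0.95832, 0.28569) and n = (−sin 16.6°, cos 16.6°) = (-0.28569, 0.95832). R is at the origin and K lies 67.7 along u from R, so K = 67.7·u = (64.878, 19.341). Tangency of A1 to both parallel lines with radius 9.4 puts D and S at R ± 9.4·n: D = (-2.6855, 9.0082), S = (2.6855, -9.0082). Equal radii place J and P the same way about K: J = K + 9.4·n = (62.193, 28.349), P = K − 9.4·n = (67.564, 10.333). Then |RP| = |P − R| = 68.349.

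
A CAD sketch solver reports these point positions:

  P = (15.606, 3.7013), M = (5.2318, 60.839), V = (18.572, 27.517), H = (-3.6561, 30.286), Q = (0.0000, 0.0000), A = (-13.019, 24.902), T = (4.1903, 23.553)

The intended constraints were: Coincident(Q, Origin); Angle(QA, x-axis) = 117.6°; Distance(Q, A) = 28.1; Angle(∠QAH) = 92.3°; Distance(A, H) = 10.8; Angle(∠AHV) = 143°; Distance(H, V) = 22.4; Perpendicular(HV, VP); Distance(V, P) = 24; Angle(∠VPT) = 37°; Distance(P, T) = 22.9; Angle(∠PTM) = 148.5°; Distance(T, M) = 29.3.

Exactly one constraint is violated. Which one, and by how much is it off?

Distance(T, M) = 29.3 — off by 8.00.

Q = (0.00, 0.00) ✓; QA at 117.6° ✓; |QA| = 28.10 ✓; ∠QAH = 92.30° ✓; |AH| = 10.80 ✓; ∠AHV = 143.0° ✓; |HV| = 22.40 ✓; ∠(HV, VP) = 90.00° ✓; |VP| = 24.00 ✓; ∠VPT = 37.00° ✓; |PT| = 22.90 ✓; ∠PTM = 148.5° ✓; |TM| = 37.30 ✗.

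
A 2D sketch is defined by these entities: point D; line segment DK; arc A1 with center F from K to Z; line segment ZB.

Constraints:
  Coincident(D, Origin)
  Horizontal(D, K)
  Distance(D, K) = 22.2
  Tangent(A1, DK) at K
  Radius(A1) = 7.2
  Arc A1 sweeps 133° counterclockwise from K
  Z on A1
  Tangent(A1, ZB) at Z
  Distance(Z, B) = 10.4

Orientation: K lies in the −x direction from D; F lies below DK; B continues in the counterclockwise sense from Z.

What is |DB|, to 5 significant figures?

28.351

D is at the origin; D and K share the same y with |DK| = 22.2 and K on the −x side, so K = (-22.200, 0.0000). The tangent condition forces FK to be normal to DK, so F = K + (0, -7.2) = (-22.200, -7.2000). On A1, K sits at bearing 90° from F; a 133° counterclockwise sweep puts Z at bearing 223°, so Z = F + 7.2·(cos 223°, sin 223°) = (-27.466, -12.110). A1 meets ZB tangentially, so FZ is at right angles to ZB, so ZB runs along (−sin 223°, cos 223°); with |ZB| = 10.4, B = (-20.373, -19.716). Then |DB| = |B − D| = 28.351.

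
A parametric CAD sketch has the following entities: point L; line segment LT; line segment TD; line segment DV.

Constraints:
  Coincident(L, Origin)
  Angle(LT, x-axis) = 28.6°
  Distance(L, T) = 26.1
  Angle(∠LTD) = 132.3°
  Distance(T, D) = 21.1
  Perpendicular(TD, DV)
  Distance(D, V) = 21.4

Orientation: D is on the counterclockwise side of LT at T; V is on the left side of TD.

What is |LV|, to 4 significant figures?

38.72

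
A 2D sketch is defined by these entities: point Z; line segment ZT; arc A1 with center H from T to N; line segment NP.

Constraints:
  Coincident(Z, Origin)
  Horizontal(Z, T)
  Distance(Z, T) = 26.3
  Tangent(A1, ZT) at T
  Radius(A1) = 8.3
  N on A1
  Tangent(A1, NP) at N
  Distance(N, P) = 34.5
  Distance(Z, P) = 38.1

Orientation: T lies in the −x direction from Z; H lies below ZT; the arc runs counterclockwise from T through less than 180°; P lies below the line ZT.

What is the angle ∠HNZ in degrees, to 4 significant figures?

23.51°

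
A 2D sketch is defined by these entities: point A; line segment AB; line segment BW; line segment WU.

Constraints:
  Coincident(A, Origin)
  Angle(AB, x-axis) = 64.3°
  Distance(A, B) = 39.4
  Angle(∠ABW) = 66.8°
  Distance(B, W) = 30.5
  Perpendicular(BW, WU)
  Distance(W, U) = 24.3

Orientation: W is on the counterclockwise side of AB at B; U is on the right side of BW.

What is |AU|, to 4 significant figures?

62.34

A is at the origin; AB runs at 64.3° with length 39.4, so B = 39.4·(cos 64.3°, sin 64.3°) = (17.09, 35.50). ∠ABW = 66.8°, so BW runs at 64.3° + (180° − 66.8°) = 177.5° from the x-axis; with |BW| = 30.5, W = B + 30.5·(cos 177.5°, sin 177.5°) = (-13.38, 36.83). BW is perpendicular to WU; with |WU| = 24.3 on the right of BW, U = W + 24.3·(0.04362, 0.9990) = (-12.32, 61.11). Then |AU| = |U − A| = 62.34.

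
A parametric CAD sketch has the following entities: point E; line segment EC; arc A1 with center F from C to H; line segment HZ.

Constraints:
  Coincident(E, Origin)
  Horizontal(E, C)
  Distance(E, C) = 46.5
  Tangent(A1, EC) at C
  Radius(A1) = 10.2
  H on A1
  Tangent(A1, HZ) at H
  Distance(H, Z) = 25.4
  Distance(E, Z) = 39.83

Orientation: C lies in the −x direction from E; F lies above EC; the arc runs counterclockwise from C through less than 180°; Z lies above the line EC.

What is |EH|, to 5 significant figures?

37.660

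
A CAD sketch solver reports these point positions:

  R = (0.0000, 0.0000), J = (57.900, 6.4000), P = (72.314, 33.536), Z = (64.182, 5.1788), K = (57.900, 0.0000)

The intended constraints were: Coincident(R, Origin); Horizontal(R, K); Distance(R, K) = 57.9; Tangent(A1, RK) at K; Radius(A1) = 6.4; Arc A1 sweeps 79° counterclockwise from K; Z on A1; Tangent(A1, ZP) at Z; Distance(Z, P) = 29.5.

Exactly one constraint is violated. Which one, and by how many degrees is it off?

Tangent(A1, ZP) at Z — off by 5.00°.

R = (0.00, 0.00) ✓; R.y = 0.00, K.y = 0.00 ✓; |RK| = 57.90 ✓; ∠(JK, KR) = 90.00° ✓; |JK| = 6.400 ✓; bearing(J→Z) − bearing(J→K) = 79.00° ✓; |JZ| = 6.400 ✓; ∠(JZ, ZP) = 95.00° ✗; |ZP| = 29.50 ✓.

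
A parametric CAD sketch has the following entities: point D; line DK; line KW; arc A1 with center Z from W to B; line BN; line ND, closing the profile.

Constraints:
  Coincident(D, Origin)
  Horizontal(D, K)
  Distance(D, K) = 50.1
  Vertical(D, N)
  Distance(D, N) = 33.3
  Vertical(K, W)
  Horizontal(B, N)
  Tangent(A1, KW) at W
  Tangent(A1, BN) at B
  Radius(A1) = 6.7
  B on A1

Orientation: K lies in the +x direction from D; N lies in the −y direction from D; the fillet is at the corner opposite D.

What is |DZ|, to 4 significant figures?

50.90

DN is vertical with |DN| = 33.3 and N on the −y side, so N = (0.000, -33.30). The virtual corner opposite D is at (50.10, -33.30). A1 meets KW tangentially, so ZW is at right angles to KW and the tangent condition forces ZB to be normal to BN, with radius 6.7, so the center Z sits 6.7 in from both sides at Z = (43.40, -26.60). Then |DZ| = |Z − D| = 50.90.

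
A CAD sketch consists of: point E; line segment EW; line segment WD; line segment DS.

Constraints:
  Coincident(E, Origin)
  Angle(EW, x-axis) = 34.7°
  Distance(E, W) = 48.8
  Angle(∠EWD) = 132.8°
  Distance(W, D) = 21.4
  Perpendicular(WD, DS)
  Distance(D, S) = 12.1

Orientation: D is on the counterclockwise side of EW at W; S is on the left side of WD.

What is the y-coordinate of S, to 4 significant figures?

50.67

E is at the origin; EW runs at 34.7° with length 48.8, so W = 48.8·(cos 34.7°, sin 34.7°) = (40.12, 27.78). ∠EWD = 132.8°, so WD runs at 34.7° + (180° − 132.8°) = 81.90° from the x-axis; with |WD| = 21.4, D = W + 21.4·(cos 81.90°, sin 81.90°) = (43.14, 48.97). The perpendicularity gives DS at right angles to WD; with |DS| = 12.1 on the left of WD, S = D + 12.1·(-0.9900, 0.1409) = (31.16, 50.67). So S.y = 50.67.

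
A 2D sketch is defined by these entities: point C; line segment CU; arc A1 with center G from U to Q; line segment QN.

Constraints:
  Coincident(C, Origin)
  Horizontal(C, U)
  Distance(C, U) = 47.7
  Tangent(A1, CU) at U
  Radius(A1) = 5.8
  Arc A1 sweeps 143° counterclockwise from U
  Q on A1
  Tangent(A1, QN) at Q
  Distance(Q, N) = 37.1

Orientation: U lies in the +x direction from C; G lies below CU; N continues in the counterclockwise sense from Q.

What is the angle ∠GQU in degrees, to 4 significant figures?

18.50°

C is at the origin; C and U share the same y with |CU| = 47.7 and U on the +x side, so U = (47.70, 0.000). The tangent condition forces GU to be normal to CU, so G = U + (0, -5.8) = (47.70, -5.800). On A1, U sits at bearing 90° from G; a 143° counterclockwise sweep puts Q at bearing 233°, so Q = G + 5.8·(cos 233°, sin 233°) = (44.21, -10.43). Then cos ∠GQU = QG·QU / (|QG||QU|), giving 18.50°.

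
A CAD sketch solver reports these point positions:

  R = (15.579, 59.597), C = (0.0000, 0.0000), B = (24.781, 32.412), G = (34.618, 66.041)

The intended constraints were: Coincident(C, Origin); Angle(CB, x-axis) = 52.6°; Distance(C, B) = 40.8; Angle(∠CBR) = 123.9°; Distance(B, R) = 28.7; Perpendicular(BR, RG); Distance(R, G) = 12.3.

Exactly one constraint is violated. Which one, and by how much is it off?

Distance(R, G) = 12.3 — off by 7.80.

C = (0.00, 0.00) ✓; CB at 52.60° ✓; |CB| = 40.80 ✓; ∠CBR = 123.9° ✓; |BR| = 28.70 ✓; ∠(BR, RG) = 90.00° ✓; |RG| = 20.10 ✗.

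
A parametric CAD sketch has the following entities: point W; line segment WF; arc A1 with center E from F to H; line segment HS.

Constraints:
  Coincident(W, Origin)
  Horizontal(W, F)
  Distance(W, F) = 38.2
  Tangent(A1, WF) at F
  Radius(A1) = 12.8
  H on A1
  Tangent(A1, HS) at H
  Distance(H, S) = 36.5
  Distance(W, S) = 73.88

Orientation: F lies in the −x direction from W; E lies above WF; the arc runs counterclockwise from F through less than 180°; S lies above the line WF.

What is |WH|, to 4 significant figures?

37.42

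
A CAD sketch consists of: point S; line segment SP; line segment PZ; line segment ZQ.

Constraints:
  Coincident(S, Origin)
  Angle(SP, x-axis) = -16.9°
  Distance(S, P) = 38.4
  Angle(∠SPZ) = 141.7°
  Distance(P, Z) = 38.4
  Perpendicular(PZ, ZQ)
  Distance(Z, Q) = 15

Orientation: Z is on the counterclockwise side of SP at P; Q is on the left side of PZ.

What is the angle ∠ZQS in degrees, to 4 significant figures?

97.32°

S is at the origin; SP runs at -16.9° with length 38.4, so P = 38.4·(cos -16.9°, sin -16.9°) = (36.74, -11.16). ∠SPZ = 141.7°, so PZ runs at -16.9° + (180° − 141.7°) = 21.40° from the x-axis; with |PZ| = 38.4, Z = P + 38.4·(cos 21.40°, sin 21.40°) = (72.49, 2.848). The perpendicularity gives ZQ at right angles to PZ; with |ZQ| = 15.0 on the left of PZ, Q = Z + 15.0·(-0.3649, 0.9311) = (67.02, 16.81). Then cos ∠ZQS = QZ·QS / (|QZ||QS|), giving 97.32°.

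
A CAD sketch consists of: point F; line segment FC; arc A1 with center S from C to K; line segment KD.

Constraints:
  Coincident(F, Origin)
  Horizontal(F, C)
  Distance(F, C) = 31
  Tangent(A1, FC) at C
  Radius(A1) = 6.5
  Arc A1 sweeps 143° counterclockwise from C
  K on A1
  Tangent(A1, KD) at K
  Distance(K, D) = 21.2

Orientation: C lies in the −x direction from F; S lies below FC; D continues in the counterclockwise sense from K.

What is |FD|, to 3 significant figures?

30.3

F is at the origin; F and C share the same y with |FC| = 31.0 and C on the −x side, so C = (-31.0, 0.00). Since A1 is tangent to FC there, SC ⟂ FC, so S = C + (0, -6.5) = (-31.0, -6.50). On A1, C sits at bearing 90° from S; a 143° counterclockwise sweep puts K at bearing 233°, so K = S + 6.5·(cos 233°, sin 233°) = (-34.9, -11.7). Since A1 is tangent to KD there, SK ⟂ KD, so KD runs along (−sin 233°, cos 233°); with |KD| = 21.2, D = (-18.0, -24.4). Then |FD| = |D − F| = 30.3.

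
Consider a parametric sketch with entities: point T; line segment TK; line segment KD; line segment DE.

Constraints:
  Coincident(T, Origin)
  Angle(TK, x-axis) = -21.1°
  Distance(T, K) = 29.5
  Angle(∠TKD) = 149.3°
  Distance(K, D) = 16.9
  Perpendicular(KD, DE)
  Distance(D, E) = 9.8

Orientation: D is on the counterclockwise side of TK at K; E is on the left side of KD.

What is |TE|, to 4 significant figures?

42.59

T is at the origin; TK runs at -21.1° with length 29.5, so K = 29.5·(cos -21.1°, sin -21.1°) = (27.52, -10.62). ∠TKD = 149.3°, so KD runs at -21.1° + (180° − 149.3°) = 9.600° from the x-axis; with |KD| = 16.9, D = K + 16.9·(cos 9.600°, sin 9.600°) = (44.19, -7.802). KD is perpendicular to DE; with |DE| = 9.8 on the left of KD, E = D + 9.8·(-0.1668, 0.9860) = (42.55, 1.861). Then |TE| = |E − T| = 42.59.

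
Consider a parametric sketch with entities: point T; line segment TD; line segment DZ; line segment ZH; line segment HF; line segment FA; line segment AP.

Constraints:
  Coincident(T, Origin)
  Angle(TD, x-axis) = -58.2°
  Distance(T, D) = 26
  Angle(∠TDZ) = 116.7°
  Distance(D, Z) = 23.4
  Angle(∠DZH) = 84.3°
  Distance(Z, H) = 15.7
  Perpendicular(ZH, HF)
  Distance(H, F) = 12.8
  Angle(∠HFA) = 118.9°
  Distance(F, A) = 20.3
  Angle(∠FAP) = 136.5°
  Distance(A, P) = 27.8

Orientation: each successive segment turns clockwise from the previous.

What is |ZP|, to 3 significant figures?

32.9

∠HFA = 118.9° gives FA at -8.30° from the x-axis; with |FA| = 20.3, A = (16.8, -25.3). ∠FAP = 136.5° gives AP at -51.8° from the x-axis; with |AP| = 27.8, P = (34.0, -47.1). Then |ZP| = |P − Z| = 32.9.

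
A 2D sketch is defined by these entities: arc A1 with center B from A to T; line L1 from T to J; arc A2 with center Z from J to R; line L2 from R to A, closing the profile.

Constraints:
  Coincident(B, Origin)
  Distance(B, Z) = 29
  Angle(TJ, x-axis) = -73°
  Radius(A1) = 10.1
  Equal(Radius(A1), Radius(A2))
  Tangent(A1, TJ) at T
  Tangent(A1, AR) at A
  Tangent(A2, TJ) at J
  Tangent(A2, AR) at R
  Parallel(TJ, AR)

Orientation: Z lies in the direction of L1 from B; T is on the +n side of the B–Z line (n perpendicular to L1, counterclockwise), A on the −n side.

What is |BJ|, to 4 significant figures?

30.71

The slot axis is L1's direction at -73.0°, so u = (cos -73.0°, sin -73.0°) = (0.2924, -0.9563) and n = (−sin -73.0°, cos -73.0°) = (0.9563, 0.2924). B is at the origin and Z lies 29.0 along u from B, so Z = 29.0·u = (8.479, -27.73). Tangency of A1 to both parallel lines with radius 10.1 puts T and A at B ± 10.1·n: T = (9.659, 2.953), A = (-9.659, -2.953). Equal radii place J and R the same way about Z: J = Z + 10.1·n = (18.14, -24.78), R = Z − 10.1·n = (-1.180, -30.69). Then |BJ| = |J − B| = 30.71.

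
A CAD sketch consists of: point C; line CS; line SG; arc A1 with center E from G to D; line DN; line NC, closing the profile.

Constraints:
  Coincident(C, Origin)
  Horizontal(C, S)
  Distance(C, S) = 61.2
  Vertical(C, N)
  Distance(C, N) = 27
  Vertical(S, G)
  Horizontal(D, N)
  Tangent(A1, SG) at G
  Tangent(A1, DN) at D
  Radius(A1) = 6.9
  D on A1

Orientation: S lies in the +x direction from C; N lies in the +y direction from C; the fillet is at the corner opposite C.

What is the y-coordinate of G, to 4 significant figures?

20.10

C is at the origin; C and S share the same y with |CS| = 61.2 and S on the +x side, so S = (61.20, 0.000). CN is vertical with |CN| = 27.0 and N on the +y side, so N = (0.000, 27.00). The virtual corner opposite C is at (61.20, 27.00). A1 meets SG tangentially, so EG is at right angles to SG and tangency of A1 to DN means the radius ED is perpendicular to DN, with radius 6.9, so the center E sits 6.9 in from both sides at E = (54.30, 20.10). That places the tangent points at G = (61.20, 20.10) on SG and D = (54.30, 27.00) on DN. So G.y = 20.10.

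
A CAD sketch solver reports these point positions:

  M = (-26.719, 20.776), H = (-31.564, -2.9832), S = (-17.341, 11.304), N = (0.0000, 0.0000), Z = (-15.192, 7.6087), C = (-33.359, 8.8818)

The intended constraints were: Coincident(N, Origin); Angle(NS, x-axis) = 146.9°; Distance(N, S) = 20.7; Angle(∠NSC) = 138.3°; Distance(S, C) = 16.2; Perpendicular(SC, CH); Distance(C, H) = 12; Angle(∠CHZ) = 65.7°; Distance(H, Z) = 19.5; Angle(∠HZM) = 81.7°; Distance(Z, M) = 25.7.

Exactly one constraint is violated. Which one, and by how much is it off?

Distance(Z, M) = 25.7 — off by 8.20.

N = (0.00, 0.00) ✓; NS at 146.9° ✓; |NS| = 20.70 ✓; ∠NSC = 138.3° ✓; |SC| = 16.20 ✓; ∠(SC, CH) = 90.00° ✓; |CH| = 12.00 ✓; ∠CHZ = 65.70° ✓; |HZ| = 19.50 ✓; ∠HZM = 81.70° ✓; |ZM| = 17.50 ✗.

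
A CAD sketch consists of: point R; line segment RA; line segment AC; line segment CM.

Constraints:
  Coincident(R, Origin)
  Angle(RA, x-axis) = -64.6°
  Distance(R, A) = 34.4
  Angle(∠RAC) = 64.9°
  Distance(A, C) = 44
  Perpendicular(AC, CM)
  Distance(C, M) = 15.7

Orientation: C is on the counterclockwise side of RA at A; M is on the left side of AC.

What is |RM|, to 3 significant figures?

33.2

R is at the origin; RA runs at -64.6° with length 34.4, so A = 34.4·(cos -64.6°, sin -64.6°) = (14.8, -31.1). ∠RAC = 64.9°, so AC runs at -64.6° + (180° − 64.9°) = 50.5° from the x-axis; with |AC| = 44.0, C = A + 44.0·(cos 50.5°, sin 50.5°) = (42.7, 2.88). AC ⟂ CM; with |CM| = 15.7 on the left of AC, M = C + 15.7·(-0.772, 0.636) = (30.6, 12.9). Then |RM| = |M − R| = 33.2.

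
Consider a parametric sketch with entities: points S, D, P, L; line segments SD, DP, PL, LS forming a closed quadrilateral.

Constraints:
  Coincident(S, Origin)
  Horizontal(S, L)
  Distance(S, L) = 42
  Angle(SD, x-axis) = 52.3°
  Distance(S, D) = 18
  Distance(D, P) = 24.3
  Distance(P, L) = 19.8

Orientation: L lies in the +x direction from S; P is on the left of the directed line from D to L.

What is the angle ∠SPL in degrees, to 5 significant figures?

83.013°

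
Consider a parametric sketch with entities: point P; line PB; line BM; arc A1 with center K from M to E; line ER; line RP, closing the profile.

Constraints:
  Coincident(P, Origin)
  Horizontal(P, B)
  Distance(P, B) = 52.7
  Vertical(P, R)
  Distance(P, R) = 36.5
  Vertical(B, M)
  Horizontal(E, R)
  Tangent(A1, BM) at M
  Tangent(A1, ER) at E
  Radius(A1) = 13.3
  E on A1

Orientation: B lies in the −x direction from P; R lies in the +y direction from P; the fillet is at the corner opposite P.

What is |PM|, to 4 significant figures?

57.58

P is at the origin; PB is horizontal with |PB| = 52.7 and B on the −x side, so B = (-52.70, 0.000). P and R share the same x with |PR| = 36.5 and R on the +y side, so R = (0.000, 36.50). The virtual corner opposite P is at (-52.70, 36.50). Tangency of A1 to BM means the radius KM is perpendicular to BM and since A1 is tangent to ER there, KE ⟂ ER, with radius 13.3, so the center K sits 13.3 in from both sides at K = (-39.40, 23.20). That places the tangent points at M = (-52.70, 23.20) on BM and E = (-39.40, 36.50) on ER. Then |PM| = |M − P| = 57.58.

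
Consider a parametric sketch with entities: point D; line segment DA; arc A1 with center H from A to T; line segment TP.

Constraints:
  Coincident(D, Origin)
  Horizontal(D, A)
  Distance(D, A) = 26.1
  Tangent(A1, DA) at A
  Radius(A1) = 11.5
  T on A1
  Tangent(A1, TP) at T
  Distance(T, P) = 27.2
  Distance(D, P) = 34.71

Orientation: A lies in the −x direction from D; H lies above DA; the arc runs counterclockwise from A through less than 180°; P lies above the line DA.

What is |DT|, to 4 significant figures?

17.14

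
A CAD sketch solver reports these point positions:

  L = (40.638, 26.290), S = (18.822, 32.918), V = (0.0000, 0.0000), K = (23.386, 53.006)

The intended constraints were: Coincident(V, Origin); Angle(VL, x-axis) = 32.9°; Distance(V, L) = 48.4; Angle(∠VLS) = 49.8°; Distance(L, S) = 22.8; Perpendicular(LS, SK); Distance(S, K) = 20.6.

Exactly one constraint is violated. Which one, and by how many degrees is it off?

Perpendicular(LS, SK) — off by 4.10°.

V = (0.00, 0.00) ✓; VL at 32.90° ✓; |VL| = 48.40 ✓; ∠VLS = 49.80° ✓; |LS| = 22.80 ✓; ∠(LS, SK) = 85.90° ✗; |SK| = 20.60 ✓.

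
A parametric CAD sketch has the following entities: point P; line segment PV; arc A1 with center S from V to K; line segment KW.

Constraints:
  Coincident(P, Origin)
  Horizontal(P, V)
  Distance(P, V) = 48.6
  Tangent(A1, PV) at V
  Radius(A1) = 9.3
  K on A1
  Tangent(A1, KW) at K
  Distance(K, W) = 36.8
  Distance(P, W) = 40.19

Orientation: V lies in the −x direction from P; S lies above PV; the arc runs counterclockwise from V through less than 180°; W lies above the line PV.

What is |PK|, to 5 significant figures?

41.088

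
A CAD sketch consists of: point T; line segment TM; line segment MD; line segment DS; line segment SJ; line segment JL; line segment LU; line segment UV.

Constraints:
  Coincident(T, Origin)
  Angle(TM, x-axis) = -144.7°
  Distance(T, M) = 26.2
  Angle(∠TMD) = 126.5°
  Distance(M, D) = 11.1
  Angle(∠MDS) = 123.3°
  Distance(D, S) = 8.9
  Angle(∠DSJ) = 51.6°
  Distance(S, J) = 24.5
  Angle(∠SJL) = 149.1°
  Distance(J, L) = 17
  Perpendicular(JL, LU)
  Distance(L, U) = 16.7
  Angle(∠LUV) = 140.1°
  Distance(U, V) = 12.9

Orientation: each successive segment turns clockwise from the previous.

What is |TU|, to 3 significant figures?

39.4

T is at the origin; TM runs at -144.7° with length 26.2, so M = (-21.4, -15.1). ∠TMD = 126.5° gives MD at 162° from the x-axis; with |MD| = 11.1, D = (-31.9, -11.7). ∠MDS = 123.3° gives DS at 105° from the x-axis; with |DS| = 8.9, S = (-34.2, -3.08). ∠DSJ = 51.6° gives SJ at -23.3° from the x-axis; with |SJ| = 24.5, J = (-11.7, -12.8). ∠SJL = 149.1° gives JL at -54.2° from the x-axis; with |JL| = 17.0, L = (-1.80, -26.6). JL is perpendicular to LU, so LU runs at -144°; with |LU| = 16.7, U = (-15.3, -36.3). Then |TU| = |U − T| = 39.4.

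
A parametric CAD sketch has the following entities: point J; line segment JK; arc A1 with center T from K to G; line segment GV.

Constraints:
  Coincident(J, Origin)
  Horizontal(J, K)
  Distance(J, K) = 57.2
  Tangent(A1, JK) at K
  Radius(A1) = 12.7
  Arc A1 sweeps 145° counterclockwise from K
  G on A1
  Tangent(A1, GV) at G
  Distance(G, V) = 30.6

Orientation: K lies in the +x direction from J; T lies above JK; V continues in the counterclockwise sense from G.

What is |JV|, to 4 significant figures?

56.63

J is at the origin; JK is horizontal with |JK| = 57.2 and K on the +x side, so K = (57.20, 0.000). The tangent condition forces TK to be normal to JK, so T = K + (0, 12.7) = (57.20, 12.70). On A1, K sits at bearing -90° from T; a 145° counterclockwise sweep puts G at bearing 55°, so G = T + 12.7·(cos 55°, sin 55°) = (64.48, 23.10). The tangent condition forces TG to be normal to GV, so GV runs along (−sin 55°, cos 55°); with |GV| = 30.6, V = (39.42, 40.65). Then |JV| = |V − J| = 56.63.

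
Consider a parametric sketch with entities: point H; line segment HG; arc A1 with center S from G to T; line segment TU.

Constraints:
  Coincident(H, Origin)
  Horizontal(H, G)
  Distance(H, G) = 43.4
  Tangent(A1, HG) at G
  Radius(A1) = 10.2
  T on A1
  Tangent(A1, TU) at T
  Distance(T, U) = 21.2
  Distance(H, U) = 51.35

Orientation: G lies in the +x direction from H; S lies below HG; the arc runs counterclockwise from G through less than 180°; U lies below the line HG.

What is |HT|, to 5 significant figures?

35.930

Checks: ∠(SG, GH) = 90.00° ✓; |ST| = 10.20 ✓; ∠(ST, TU) = 90.00° ✓; |TU| = 21.20 ✓; |HU| = 51.35 ✓.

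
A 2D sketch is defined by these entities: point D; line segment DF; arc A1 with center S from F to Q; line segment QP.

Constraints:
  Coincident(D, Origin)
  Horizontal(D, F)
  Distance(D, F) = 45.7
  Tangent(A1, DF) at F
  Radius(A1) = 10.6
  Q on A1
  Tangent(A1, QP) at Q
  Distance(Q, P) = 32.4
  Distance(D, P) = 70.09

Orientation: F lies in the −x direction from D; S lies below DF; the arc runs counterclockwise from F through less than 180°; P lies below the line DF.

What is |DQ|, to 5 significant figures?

57.358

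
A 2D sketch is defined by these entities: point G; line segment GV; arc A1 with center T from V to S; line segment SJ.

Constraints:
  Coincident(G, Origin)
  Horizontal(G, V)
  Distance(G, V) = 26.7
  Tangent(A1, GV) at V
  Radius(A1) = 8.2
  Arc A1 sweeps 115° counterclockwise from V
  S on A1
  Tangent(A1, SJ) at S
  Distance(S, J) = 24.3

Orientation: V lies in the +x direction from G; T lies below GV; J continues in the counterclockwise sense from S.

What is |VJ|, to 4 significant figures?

33.81

G is at the origin; G and V share the same y with |GV| = 26.7 and V on the +x side, so V = (26.70, 0.000). A1 meets GV tangentially, so TV is at right angles to GV, so T = V + (0, -8.2) = (26.70, -8.200). On A1, V sits at bearing 90° from T; a 115° counterclockwise sweep puts S at bearing 205°, so S = T + 8.2·(cos 205°, sin 205°) = (19.27, -11.67). Since A1 is tangent to SJ there, TS ⟂ SJ, so SJ runs along (−sin 205°, cos 205°); with |SJ| = 24.3, J = (29.54, -33.69). Then |VJ| = |J − V| = 33.81.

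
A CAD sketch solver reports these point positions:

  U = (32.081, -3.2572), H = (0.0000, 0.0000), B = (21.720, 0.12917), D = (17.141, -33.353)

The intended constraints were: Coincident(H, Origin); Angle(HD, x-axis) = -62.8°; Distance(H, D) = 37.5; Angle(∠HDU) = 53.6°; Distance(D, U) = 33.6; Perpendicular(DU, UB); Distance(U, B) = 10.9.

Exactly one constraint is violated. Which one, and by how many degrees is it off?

Perpendicular(DU, UB) — off by 8.30°.

H = (0.00, 0.00) ✓; HD at -62.80° ✓; |HD| = 37.50 ✓; ∠HDU = 53.60° ✓; |DU| = 33.60 ✓; ∠(DU, UB) = 98.30° ✗; |UB| = 10.90 ✓.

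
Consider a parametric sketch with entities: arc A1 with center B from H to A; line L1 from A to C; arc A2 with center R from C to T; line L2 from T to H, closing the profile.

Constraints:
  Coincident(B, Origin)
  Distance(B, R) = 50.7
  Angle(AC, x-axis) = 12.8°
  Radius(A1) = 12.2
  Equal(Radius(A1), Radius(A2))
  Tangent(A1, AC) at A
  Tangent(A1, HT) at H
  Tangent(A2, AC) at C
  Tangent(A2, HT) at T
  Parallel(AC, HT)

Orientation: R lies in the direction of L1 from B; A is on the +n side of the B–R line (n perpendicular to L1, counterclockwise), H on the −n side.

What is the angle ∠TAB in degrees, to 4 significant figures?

64.30°

The slot axis is L1's direction at 12.8°, so u = (cos 12.8°, sin 12.8°) = (0.9751, 0.2215) and n = (−sin 12.8°, cos 12.8°) = (-0.2215, 0.9751). B is at the origin and R lies 50.7 along u from B, so R = 50.7·u = (49.44, 11.23). Tangency of A1 to both parallel lines with radius 12.2 puts A and H at B ± 12.2·n: A = (-2.703, 11.90), H = (2.703, -11.90). Equal radii place C and T the same way about R: C = R + 12.2·n = (46.74, 23.13), T = R − 12.2·n = (52.14, -0.6643). Then cos ∠TAB = AT·AB / (|AT||AB|), giving 64.30°.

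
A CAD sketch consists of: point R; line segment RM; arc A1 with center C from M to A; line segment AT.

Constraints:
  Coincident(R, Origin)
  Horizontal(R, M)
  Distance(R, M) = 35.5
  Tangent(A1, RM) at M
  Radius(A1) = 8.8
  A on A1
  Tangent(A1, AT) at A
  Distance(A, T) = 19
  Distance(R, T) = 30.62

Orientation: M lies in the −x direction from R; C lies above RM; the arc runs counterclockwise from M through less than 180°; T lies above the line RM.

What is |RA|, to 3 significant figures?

27.9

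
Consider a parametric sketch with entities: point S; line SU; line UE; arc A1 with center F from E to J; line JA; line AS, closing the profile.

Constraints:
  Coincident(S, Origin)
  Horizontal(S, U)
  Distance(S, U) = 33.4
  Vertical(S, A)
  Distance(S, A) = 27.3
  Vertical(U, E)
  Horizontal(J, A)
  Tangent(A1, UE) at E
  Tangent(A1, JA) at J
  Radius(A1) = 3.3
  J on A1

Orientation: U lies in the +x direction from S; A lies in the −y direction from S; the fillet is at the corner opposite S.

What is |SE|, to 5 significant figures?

41.129

S is at the origin; S and U share the same y with |SU| = 33.4 and U on the +x side, so U = (33.400, 0.0000). S and A share the same x with |SA| = 27.3 and A on the −y side, so A = (0.0000, -27.300). The virtual corner opposite S is at (33.400, -27.300). The tangent condition forces FE to be normal to UE and A1 meets JA tangentially, so FJ is at right angles to JA, with radius 3.3, so the center F sits 3.3 in from both sides at F = (30.100, -24.000). That places the tangent points at E = (33.400, -24.000) on UE and J = (30.100, -27.300) on JA. Then |SE| = |E − S| = 41.129.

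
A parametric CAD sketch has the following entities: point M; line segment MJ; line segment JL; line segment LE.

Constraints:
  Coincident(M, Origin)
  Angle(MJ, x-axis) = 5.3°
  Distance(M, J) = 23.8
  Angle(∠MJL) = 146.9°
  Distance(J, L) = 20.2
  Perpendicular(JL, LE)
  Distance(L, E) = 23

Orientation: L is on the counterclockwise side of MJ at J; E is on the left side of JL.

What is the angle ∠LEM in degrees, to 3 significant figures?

76.0°

M is at the origin; MJ runs at 5.3° with length 23.8, so J = 23.8·(cos 5.3°, sin 5.3°) = (23.7, 2.20). ∠MJL = 146.9°, so JL runs at 5.3° + (180° − 146.9°) = 38.4° from the x-axis; with |JL| = 20.2, L = J + 20.2·(cos 38.4°, sin 38.4°) = (39.5, 14.7). JL is perpendicular to LE; with |LE| = 23.0 on the left of JL, E = L + 23.0·(-0.621, 0.784) = (25.2, 32.8). Then cos ∠LEM = EL·EM / (|EL||EM|), giving 76.0°.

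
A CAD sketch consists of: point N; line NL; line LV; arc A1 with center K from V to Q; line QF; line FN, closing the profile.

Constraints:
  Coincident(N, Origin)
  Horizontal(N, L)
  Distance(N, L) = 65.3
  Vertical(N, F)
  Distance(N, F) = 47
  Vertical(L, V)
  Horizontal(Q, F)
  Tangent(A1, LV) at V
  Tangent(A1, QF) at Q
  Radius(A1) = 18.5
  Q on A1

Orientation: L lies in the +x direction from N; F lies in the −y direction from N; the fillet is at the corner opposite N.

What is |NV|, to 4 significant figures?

71.25

The virtual corner opposite N is at (65.30, -47.00). A1 meets LV tangentially, so KV is at right angles to LV and tangency of A1 to QF means the radius KQ is perpendicular to QF, with radius 18.5, so the center K sits 18.5 in from both sides at K = (46.80, -28.50). That places the tangent points at V = (65.30, -28.50) on LV and Q = (46.80, -47.00) on QF. Then |NV| = |V − N| = 71.25.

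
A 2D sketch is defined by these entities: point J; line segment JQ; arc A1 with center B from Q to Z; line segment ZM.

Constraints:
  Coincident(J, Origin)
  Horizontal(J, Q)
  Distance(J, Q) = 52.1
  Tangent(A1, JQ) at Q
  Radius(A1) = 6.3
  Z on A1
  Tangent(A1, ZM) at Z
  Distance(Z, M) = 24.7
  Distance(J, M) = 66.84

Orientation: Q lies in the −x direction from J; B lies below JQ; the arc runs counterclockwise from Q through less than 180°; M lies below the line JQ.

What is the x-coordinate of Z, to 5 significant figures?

-58.395

Checks: |BZ| = 6.300 ✓; ∠(BZ, ZM) = 90.00° ✓; |ZM| = 24.70 ✓; |JM| = 66.84 ✓.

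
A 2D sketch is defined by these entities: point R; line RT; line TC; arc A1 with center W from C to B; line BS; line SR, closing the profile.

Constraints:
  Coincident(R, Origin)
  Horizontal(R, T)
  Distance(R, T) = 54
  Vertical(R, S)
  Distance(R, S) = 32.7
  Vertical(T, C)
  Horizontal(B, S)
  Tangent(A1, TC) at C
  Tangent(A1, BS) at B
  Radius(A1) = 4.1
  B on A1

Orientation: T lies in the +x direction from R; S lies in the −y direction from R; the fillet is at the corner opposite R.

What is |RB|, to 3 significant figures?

59.7

The virtual corner opposite R is at (54.0, -32.7). A1 meets TC tangentially, so WC is at right angles to TC and A1 meets BS tangentially, so WB is at right angles to BS, with radius 4.1, so the center W sits 4.1 in from both sides at W = (49.9, -28.6). That places the tangent points at C = (54.0, -28.6) on TC and B = (49.9, -32.7) on BS. Then |RB| = |B − R| = 59.7.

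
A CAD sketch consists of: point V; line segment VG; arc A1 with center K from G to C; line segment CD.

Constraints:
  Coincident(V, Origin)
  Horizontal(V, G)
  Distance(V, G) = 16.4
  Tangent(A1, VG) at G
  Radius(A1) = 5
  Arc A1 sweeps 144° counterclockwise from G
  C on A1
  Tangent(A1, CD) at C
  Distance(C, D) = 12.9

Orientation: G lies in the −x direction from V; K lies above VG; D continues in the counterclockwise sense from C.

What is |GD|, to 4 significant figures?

18.24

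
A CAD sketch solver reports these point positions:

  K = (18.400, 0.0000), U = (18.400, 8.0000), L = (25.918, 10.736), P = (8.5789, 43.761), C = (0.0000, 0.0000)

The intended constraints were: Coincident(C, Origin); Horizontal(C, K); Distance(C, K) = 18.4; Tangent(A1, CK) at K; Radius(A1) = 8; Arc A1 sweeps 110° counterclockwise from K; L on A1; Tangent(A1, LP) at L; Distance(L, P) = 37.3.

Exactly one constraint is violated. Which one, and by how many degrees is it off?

Tangent(A1, LP) at L — off by 7.70°.

C = (0.00, 0.00) ✓; C.y = 0.00, K.y = 0.00 ✓; |CK| = 18.40 ✓; ∠(UK, KC) = 90.00° ✓; |UK| = 8.000 ✓; bearing(U→L) − bearing(U→K) = 110.0° ✓; |UL| = 8.000 ✓; ∠(UL, LP) = 82.30° ✗; |LP| = 37.30 ✓.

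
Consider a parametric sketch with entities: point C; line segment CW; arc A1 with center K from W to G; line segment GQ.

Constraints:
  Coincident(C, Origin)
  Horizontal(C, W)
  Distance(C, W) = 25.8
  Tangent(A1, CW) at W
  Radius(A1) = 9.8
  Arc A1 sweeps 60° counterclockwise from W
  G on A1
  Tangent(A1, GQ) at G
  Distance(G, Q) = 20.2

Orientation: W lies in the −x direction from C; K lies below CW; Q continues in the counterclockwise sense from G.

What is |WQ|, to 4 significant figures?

29.10

On A1, W sits at bearing 90° from K; a 60° counterclockwise sweep puts G at bearing 150°, so G = K + 9.8·(cos 150°, sin 150°) = (-34.29, -4.900). Tangency of A1 to GQ means the radius KG is perpendicular to GQ, so GQ runs along (−sin 150°, cos 150°); with |GQ| = 20.2, Q = (-44.39, -22.39). Then |WQ| = |Q − W| = 29.10.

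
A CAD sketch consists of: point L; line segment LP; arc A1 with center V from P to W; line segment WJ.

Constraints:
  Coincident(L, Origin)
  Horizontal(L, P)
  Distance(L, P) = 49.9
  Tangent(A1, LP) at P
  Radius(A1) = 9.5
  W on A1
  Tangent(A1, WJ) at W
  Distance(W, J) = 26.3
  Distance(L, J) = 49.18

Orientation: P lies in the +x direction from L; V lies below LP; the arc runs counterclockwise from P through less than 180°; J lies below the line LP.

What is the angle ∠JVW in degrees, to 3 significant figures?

70.1°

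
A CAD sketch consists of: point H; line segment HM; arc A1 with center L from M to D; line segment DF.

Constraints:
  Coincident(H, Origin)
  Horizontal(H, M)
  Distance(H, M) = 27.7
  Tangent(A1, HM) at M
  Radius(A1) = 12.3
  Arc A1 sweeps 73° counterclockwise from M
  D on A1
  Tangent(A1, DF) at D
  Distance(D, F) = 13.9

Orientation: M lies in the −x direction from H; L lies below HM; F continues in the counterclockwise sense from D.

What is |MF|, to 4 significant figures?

27.10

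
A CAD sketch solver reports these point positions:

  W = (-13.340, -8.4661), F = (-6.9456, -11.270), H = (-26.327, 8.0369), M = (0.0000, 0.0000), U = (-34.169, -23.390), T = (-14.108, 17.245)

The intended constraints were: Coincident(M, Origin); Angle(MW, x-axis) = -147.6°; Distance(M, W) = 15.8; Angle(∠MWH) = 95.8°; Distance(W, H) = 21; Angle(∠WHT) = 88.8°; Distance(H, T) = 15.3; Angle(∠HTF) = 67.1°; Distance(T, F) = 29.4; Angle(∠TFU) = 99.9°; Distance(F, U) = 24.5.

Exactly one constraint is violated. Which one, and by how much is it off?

Distance(F, U) = 24.5 — off by 5.30.

M = (0.00, 0.00) ✓; MW at -147.6° ✓; |MW| = 15.80 ✓; ∠MWH = 95.80° ✓; |WH| = 21.00 ✓; ∠WHT = 88.80° ✓; |HT| = 15.30 ✓; ∠HTF = 67.10° ✓; |TF| = 29.40 ✓; ∠TFU = 99.90° ✓; |FU| = 29.80 ✗.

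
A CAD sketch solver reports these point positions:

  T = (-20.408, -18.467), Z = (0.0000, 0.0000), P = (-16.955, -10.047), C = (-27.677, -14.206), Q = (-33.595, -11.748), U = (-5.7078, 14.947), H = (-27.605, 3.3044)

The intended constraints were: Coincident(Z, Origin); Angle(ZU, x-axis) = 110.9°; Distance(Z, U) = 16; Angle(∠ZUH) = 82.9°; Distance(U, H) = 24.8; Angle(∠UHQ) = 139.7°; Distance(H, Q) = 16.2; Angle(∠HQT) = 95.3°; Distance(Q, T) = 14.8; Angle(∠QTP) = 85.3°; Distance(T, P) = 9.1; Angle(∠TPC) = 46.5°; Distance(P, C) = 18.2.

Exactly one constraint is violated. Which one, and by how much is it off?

Distance(P, C) = 18.2 — off by 6.70.

Z = (0.00, 0.00) ✓; ZU at 110.9° ✓; |ZU| = 16.00 ✓; ∠ZUH = 82.90° ✓; |UH| = 24.80 ✓; ∠UHQ = 139.7° ✓; |HQ| = 16.20 ✓; ∠HQT = 95.30° ✓; |QT| = 14.80 ✓; ∠QTP = 85.30° ✓; |TP| = 9.101 ✓; ∠TPC = 46.50° ✓; |PC| = 11.50 ✗.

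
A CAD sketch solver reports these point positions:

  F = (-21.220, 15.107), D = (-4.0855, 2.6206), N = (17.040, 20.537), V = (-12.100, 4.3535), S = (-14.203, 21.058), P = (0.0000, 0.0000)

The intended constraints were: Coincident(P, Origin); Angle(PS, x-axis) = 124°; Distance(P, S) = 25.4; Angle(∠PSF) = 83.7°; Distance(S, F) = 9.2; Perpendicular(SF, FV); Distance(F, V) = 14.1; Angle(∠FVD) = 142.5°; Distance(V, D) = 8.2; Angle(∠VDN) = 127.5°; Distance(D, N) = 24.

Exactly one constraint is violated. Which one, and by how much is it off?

Distance(D, N) = 24 — off by 3.70.

P = (0.00, 0.00) ✓; PS at 124.0° ✓; |PS| = 25.40 ✓; ∠PSF = 83.70° ✓; |SF| = 9.201 ✓; ∠(SF, FV) = 90.00° ✓; |FV| = 14.10 ✓; ∠FVD = 142.5° ✓; |VD| = 8.200 ✓; ∠VDN = 127.5° ✓; |DN| = 27.70 ✗.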